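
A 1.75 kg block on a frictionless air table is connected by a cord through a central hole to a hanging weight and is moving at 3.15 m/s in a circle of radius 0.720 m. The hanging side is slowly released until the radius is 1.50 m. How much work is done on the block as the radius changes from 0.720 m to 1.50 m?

Central (radial) force ⇒ zero torque about the center ⇒ m v r is constant.
v₂ = v₁ r₁ / r₂ = (3.15)(0.720) / (1.50) = 1.512 m/s.
W = ΔKE = ½m(v₂² − v₁²) = -6.682 J.

W ≈ -6.68 J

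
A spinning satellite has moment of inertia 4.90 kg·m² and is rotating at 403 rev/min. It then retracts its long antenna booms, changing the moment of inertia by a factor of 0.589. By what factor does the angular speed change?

With no external torque about the axis, L is conserved: I₁ω₁ = I₂ω₂.
I₂ = 0.589 × 4.90 = 2.886 kg·m².
ω₂/ω₁ = I₁/I₂ = 4.900 / 2.886 = 1.698.

ω₂/ω₁ ≈ 1.70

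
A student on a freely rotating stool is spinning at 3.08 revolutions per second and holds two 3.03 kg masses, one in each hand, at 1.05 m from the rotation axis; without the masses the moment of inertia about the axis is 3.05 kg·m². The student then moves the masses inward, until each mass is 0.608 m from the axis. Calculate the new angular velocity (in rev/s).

ω₂ ≈ 5.67 rev/s

No external torque acts about the spin axis, so angular momentum is conserved.
I₁ = 3.05 + 2(3.03)(1.05)² = 9.731 kg·m²; I₂ = 3.05 + 2(3.03)(0.608)² = 5.290 kg·m².
ω₂ = I₁ω₁ / I₂ = (9.731)(3.08 rev/s) / (5.290) = 5.666 rev/s.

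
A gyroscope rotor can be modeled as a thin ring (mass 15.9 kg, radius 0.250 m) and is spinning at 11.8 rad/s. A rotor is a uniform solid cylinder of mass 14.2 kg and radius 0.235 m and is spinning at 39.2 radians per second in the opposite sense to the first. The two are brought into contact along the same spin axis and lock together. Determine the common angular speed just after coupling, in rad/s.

No external torque acts about the common axis, so total angular momentum is conserved.
Moments of inertia: I_A = (15.9)(0.250)² = 0.9938 kg·m²; I_B = ½(14.2)(0.235)² = 0.3921 kg·m².
Taking A's sense as positive: L = (0.9938)(11.8) − (0.3921)(39.2) = -3.644 kg·m²·rad/s.
Combined I = 0.9938 + 0.3921 = 1.386 kg·m².
ω_f = L / I = -3.644 / 1.386 = -2.629 rad/s.

|ω_f| ≈ 2.63 rad/s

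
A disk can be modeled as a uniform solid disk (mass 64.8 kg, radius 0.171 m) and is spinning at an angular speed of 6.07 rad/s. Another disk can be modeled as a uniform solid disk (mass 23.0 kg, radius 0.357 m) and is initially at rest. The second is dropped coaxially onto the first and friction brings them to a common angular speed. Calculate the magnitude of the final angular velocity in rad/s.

No external torque acts about the common axis, so total angular momentum is conserved.
Moments of inertia: I_A = ½(64.8)(0.171)² = 0.9474 kg·m²; I_B = ½(23.0)(0.357)² = 1.466 kg·m².
Taking A's sense as positive: L = (0.9474)(6.07) = 5.751 kg·m²·rad/s.
Combined I = 0.9474 + 1.466 = 2.413 kg·m².
ω_f = L / I = 5.751 / 2.413 = 2.383 rad/s.

|ω_f| ≈ 2.38 rad/s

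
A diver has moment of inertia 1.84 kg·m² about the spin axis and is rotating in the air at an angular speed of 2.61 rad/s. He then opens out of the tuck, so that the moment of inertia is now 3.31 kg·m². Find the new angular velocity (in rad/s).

ω₂ ≈ 1.45 rad/s

Angular momentum about the spin axis is conserved since the torque about it is zero.
ω₂ = I₁ω₁ / I₂ = (1.840)(2.61 rad/s) / (3.310) = 1.451 rad/s.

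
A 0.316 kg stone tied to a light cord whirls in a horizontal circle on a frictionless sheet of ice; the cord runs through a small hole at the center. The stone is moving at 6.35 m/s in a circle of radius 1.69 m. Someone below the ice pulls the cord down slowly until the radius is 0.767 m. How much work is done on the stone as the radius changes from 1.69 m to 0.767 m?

The only horizontal force on the mass is along the cord (radial), so it exerts no torque about the hole and angular momentum m v r is conserved.
v₂ = v₁ r₁ / r₂ = (6.35)(1.69) / (0.767) = 13.99 m/s.
W = ΔKE = ½m(v₂² − v₁²) = 24.56 J.

W ≈ 24.6 J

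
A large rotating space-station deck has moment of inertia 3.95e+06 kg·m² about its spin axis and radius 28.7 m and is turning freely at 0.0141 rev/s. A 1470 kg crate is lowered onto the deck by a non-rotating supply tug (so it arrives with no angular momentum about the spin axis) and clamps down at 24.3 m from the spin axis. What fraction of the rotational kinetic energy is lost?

fraction ≈ 0.180

No external torque acts about the spin axis; L_before = L_after.
Added inertia Σmr² = (1470)(24.3)² = 8.680e+05 kg·m²; I_f = 3.950e+06 + 8.680e+05 = 4.818e+06 kg·m².
ω_f = I_p ω_i / I_f = (3.950e+06)(0.0141) / 4.818e+06 = 0.01156 rev/s.
KE_i = ½(3.950e+06)(0.08859 rad/s)² = 15500 J; KE_f = ½(4.818e+06)(0.07263)² = 12710 J.
Fraction lost = 0.1802.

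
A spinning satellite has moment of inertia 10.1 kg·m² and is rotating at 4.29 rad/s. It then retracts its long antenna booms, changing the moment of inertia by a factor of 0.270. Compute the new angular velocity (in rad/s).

With no external torque about the axis, L is conserved: I₁ω₁ = I₂ω₂.
I₂ = 0.270 × 10.1 = 2.727 kg·m².
ω₂ = I₁ω₁ / I₂ = (10.10)(4.29 rad/s) / (2.727) = 15.89 rad/s.

ω₂ ≈ 15.9 rad/s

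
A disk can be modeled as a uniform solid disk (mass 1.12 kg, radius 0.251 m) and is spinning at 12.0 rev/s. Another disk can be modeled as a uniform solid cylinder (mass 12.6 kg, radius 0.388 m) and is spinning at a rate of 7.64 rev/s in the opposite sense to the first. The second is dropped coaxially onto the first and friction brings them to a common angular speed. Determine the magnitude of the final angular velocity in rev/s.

|ω_f| ≈ 6.94 rev/s

No external torque acts about the common axis, so total angular momentum is conserved.
Moments of inertia: I_A = ½(1.12)(0.251)² = 0.03528 kg·m²; I_B = ½(12.6)(0.388)² = 0.9484 kg·m².
Taking A's sense as positive: L = (0.03528)(12.0) − (0.9484)(7.64) = -6.823 kg·m²·rev/s.
Combined I = 0.03528 + 0.9484 = 0.9837 kg·m².
ω_f = L / I = -6.823 / 0.9837 = -6.936 rev/s.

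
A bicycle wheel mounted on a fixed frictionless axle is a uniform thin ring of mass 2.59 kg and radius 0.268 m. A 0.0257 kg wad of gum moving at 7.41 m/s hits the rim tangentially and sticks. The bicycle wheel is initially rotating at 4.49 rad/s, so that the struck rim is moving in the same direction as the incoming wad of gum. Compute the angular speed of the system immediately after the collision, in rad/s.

The axle reaction passes through the axle and exerts no torque about it; angular momentum about the axle is conserved through the impact.
I_p = (2.59)(0.268)² = 0.1860 kg·m². Taking the sense of the wad of gum's angular momentum as positive, L_{wad} = m v R = (0.0257)(7.41)(0.268) = 0.05104 kg·m²/s.
L_i = +I_p ω_p + m v R = +(0.1860)(4.49) + 0.05104 = 0.8863 kg·m²/s.
After sticking, I_f = I_p + m R² = 0.1860 + (0.0257)(0.268)² = 0.1879 kg·m².
ω_f = L_i / I_f = 0.8863 / 0.1879 = 4.718 rad/s.

|ω_f| ≈ 4.72 rad/s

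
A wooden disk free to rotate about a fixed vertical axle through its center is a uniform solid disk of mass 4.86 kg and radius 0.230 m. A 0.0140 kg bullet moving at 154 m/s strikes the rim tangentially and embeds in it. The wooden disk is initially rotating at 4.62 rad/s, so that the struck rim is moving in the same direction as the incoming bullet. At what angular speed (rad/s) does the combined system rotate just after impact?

|ω_f| ≈ 8.43 rad/s

About the axle the impulsive forces during the collision are internal, so angular momentum about that axis is conserved.
I_p = ½(4.86)(0.230)² = 0.1285 kg·m². Taking the sense of the bullet's angular momentum as positive, L_{bullet} = m v R = (0.0140)(154)(0.230) = 0.4959 kg·m²/s.
L_i = +I_p ω_p + m v R = +(0.1285)(4.62) + 0.4959 = 1.090 kg·m²/s.
After sticking, I_f = I_p + m R² = 0.1285 + (0.0140)(0.230)² = 0.1293 kg·m².
ω_f = L_i / I_f = 1.090 / 0.1293 = 8.429 rad/s.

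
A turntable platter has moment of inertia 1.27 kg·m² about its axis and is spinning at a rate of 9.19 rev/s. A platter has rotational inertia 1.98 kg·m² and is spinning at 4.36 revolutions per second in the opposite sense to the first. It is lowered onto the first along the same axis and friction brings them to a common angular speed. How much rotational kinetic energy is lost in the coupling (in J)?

No external torque acts about the common axis, so total angular momentum is conserved.
Taking A's sense as positive: L = (1.270)(9.19) − (1.980)(4.36) = 3.038 kg·m²·rev/s.
Combined I = 1.270 + 1.980 = 3.250 kg·m².
ω_f = L / I = 3.038 / 3.250 = 0.9349 rev/s.
KE_i = ½ΣIω² = 2860 J; KE_f = ½(3.250)(5.874)² = 56.07 J.

ΔKE lost ≈ 2800 J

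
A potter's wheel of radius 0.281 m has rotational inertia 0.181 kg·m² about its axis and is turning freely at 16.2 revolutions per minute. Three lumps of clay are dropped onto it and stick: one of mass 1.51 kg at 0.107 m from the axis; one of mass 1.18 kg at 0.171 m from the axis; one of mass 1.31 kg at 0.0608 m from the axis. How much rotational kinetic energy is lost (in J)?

The added mass arrives with no angular momentum about the axis, and any external torque about the axis is negligible, so the system's angular momentum is conserved.
Added inertia Σmr² = (1.51)(0.107)² + (1.18)(0.171)² + (1.31)(0.0608)² = 0.05663 kg·m²; I_f = 0.1810 + 0.05663 = 0.2376 kg·m².
ω_f = I_p ω_i / I_f = (0.1810)(16.2) / 0.2376 = 12.34 rpm.
KE_i = ½(0.1810)(1.696 rad/s)² = 0.2605 J; KE_f = ½(0.2376)(1.292)² = 0.1984 J.

energy lost ≈ 0.0621 J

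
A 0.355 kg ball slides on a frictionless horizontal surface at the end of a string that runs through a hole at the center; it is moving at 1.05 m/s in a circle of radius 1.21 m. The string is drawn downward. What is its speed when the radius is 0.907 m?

v₂ ≈ 1.40 m/s

The only horizontal force on the mass is along the cord (radial), so it exerts no torque about the hole and angular momentum m v r is conserved.
v₂ = v₁ r₁ / r₂ = (1.05)(1.21) / (0.907) = 1.401 m/s.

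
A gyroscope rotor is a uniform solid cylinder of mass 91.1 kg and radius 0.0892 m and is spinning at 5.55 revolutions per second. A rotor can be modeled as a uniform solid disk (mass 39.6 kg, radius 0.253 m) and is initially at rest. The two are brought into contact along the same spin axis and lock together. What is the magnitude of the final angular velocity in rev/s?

No external torque acts about the common axis, so total angular momentum is conserved.
Moments of inertia: I_A = ½(91.1)(0.0892)² = 0.3624 kg·m²; I_B = ½(39.6)(0.253)² = 1.267 kg·m².
Taking A's sense as positive: L = (0.3624)(5.55) = 2.011 kg·m²·rev/s.
Combined I = 0.3624 + 1.267 = 1.630 kg·m².
ω_f = L / I = 2.011 / 1.630 = 1.234 rev/s.

|ω_f| ≈ 1.23 rev/s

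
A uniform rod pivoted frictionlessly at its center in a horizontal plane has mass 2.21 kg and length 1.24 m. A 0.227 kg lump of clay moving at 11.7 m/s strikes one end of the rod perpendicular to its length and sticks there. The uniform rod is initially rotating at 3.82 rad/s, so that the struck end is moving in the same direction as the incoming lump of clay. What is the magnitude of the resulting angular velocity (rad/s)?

About the pivot the impulsive forces during the collision are internal, so angular momentum about that axis is conserved.
I_p = (1/12)(2.21)(1.24)² = 0.2832 kg·m². Taking the sense of the lump of clay's angular momentum as positive, L_{lump} = m v R = (0.227)(11.7)(1.24/2) = 1.647 kg·m²/s.
L_i = +I_p ω_p + m v R = +(0.2832)(3.82) + 1.647 = 2.728 kg·m²/s.
After sticking, I_f = I_p + m R² = 0.2832 + (0.227)(1.24/2)² = 0.3704 kg·m².
ω_f = L_i / I_f = 2.728 / 0.3704 = 7.365 rad/s.

|ω_f| ≈ 7.37 rad/s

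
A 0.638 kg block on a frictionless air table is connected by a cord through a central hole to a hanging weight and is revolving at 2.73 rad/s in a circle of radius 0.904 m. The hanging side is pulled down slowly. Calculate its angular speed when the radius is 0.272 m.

ω₂ ≈ 30.2 rad/s

The constraining force is radial, so m r² ω about the center is conserved.
ω₂ = ω₁ (r₁/r₂)² = (2.73)(0.904/0.272)² = 30.16 rad/s.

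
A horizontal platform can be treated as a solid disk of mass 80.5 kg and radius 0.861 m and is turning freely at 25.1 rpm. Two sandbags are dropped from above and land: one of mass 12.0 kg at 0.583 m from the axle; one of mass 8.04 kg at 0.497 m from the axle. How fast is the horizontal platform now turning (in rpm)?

No external torque acts about the axle; L_before = L_after.
I_p = ½(80.5)(0.861)² = 29.84 kg·m².
Added inertia Σmr² = (12.0)(0.583)² + (8.04)(0.497)² = 6.065 kg·m²; I_f = 29.84 + 6.065 = 35.90 kg·m².
ω_f = I_p ω_i / I_f = (29.84)(25.1) / 35.90 = 20.86 rpm.

ω_f ≈ 20.9 rpm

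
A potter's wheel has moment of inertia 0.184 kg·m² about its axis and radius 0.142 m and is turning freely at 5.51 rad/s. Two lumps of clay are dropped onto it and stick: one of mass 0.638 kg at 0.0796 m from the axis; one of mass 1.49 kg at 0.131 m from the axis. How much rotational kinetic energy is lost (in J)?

No external torque acts about the axis; L_before = L_after.
Added inertia Σmr² = (0.638)(0.0796)² + (1.49)(0.131)² = 0.02961 kg·m²; I_f = 0.1840 + 0.02961 = 0.2136 kg·m².
ω_f = I_p ω_i / I_f = (0.1840)(5.51) / 0.2136 = 4.746 rad/s.
KE_i = ½(0.1840)(5.510 rad/s)² = 2.793 J; KE_f = ½(0.2136)(4.746)² = 2.406 J.

energy lost ≈ 0.387 J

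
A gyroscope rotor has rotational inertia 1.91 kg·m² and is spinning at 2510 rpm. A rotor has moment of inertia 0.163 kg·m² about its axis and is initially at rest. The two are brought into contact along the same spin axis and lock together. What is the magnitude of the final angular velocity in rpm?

The coupling torques are internal; angular momentum about the shared axis is conserved.
Taking A's sense as positive: L = (1.910)(2510) = 4794 kg·m²·rpm.
Combined I = 1.910 + 0.1630 = 2.073 kg·m².
ω_f = L / I = 4794 / 2.073 = 2313 rpm.

|ω_f| ≈ 2310 rpm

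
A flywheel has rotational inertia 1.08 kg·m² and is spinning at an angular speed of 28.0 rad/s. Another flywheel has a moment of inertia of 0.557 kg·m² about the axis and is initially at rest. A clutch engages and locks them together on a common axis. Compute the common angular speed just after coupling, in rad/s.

|ω_f| ≈ 18.5 rad/s

The coupling torques are internal; angular momentum about the shared axis is conserved.
Taking A's sense as positive: L = (1.080)(28.0) = 30.24 kg·m²·rad/s.
Combined I = 1.080 + 0.5570 = 1.637 kg·m².
ω_f = L / I = 30.24 / 1.637 = 18.47 rad/s.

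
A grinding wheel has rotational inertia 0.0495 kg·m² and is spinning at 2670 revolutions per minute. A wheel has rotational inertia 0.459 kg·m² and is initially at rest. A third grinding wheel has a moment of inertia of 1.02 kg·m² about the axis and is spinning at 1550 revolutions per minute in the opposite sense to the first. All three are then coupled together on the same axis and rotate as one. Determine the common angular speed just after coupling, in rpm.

|ω_f| ≈ 948 rpm

No external torque acts about the common axis, so total angular momentum is conserved.
Taking A's sense as positive: L = (0.04950)(2670) − (1.020)(1550) = -1449 kg·m²·rpm.
Combined I = 0.04950 + 0.4590 + 1.020 = 1.528 kg·m².
ω_f = L / I = -1449 / 1.528 = -947.9 rpm.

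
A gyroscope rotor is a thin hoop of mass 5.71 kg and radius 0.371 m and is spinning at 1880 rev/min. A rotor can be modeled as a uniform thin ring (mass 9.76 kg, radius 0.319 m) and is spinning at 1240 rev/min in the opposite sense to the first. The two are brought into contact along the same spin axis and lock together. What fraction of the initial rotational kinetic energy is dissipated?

No external torque acts about the common axis, so total angular momentum is conserved.
Moments of inertia: I_A = (5.71)(0.371)² = 0.7859 kg·m²; I_B = (9.76)(0.319)² = 0.9932 kg·m².
Taking A's sense as positive: L = (0.7859)(1880) − (0.9932)(1240) = 246.0 kg·m²·rpm.
Combined I = 0.7859 + 0.9932 = 1.779 kg·m².
ω_f = L / I = 246.0 / 1.779 = 138.3 rpm.
KE_i = ½ΣIω² = 23600 J; KE_f = ½(1.779)(14.48)² = 186.5 J.
Fraction dissipated = (KE_i − KE_f)/KE_i = 0.9921.

fraction ≈ 0.992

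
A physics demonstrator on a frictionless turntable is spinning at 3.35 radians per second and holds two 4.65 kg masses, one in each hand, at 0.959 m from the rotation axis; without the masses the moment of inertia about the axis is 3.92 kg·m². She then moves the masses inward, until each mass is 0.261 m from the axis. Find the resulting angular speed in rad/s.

Angular momentum about the spin axis is conserved since the torque about it is zero.
I₁ = 3.92 + 2(4.65)(0.959)² = 12.47 kg·m²; I₂ = 3.92 + 2(4.65)(0.261)² = 4.554 kg·m².
ω₂ = I₁ω₁ / I₂ = (12.47)(3.35 rad/s) / (4.554) = 9.176 rad/s.

ω₂ ≈ 9.18 rad/s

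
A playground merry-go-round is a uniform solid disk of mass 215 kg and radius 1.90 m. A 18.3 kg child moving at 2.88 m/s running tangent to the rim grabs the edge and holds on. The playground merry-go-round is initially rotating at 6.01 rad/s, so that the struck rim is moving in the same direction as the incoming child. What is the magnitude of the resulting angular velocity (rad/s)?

|ω_f| ≈ 5.36 rad/s

The axle reaction passes through the axle and exerts no torque about it; angular momentum about the axle is conserved through the impact.
I_p = ½(215)(1.90)² = 388.1 kg·m². Taking the sense of the child's angular momentum as positive, L_{child} = m v R = (18.3)(2.88)(1.90) = 100.1 kg·m²/s.
L_i = +I_p ω_p + m v R = +(388.1)(6.01) + 100.1 = 2432 kg·m²/s.
After sticking, I_f = I_p + m R² = 388.1 + (18.3)(1.90)² = 454.1 kg·m².
ω_f = L_i / I_f = 2432 / 454.1 = 5.356 rad/s.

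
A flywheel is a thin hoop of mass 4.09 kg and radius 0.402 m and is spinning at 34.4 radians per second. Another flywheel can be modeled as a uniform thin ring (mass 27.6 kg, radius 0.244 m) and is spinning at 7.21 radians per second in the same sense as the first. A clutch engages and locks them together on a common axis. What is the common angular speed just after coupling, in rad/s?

No external torque acts about the common axis, so total angular momentum is conserved.
Moments of inertia: I_A = (4.09)(0.402)² = 0.6610 kg·m²; I_B = (27.6)(0.244)² = 1.643 kg·m².
Taking A's sense as positive: L = (0.6610)(34.4) + (1.643)(7.21) = 34.58 kg·m²·rad/s.
Combined I = 0.6610 + 1.643 = 2.304 kg·m².
ω_f = L / I = 34.58 / 2.304 = 15.01 rad/s.

|ω_f| ≈ 15.0 rad/s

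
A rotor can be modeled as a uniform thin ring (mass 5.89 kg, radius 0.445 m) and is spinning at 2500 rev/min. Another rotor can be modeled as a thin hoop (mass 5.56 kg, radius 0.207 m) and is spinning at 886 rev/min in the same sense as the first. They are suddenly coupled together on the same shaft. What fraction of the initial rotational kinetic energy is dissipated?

The coupling torques are internal; angular momentum about the shared axis is conserved.
Moments of inertia: I_A = (5.89)(0.445)² = 1.166 kg·m²; I_B = (5.56)(0.207)² = 0.2382 kg·m².
Taking A's sense as positive: L = (1.166)(2500) + (0.2382)(886) = 3127 kg·m²·rpm.
Combined I = 1.166 + 0.2382 = 1.405 kg·m².
ω_f = L / I = 3127 / 1.405 = 2226 rpm.
KE_i = ½ΣIω² = 41000 J; KE_f = ½(1.405)(233.1)² = 38170 J.
Fraction dissipated = (KE_i − KE_f)/KE_i = 0.06893.

fraction ≈ 0.0689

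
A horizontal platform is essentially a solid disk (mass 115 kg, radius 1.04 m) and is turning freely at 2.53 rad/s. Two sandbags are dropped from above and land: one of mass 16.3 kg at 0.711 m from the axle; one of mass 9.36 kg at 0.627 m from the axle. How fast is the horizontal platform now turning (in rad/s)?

ω_f ≈ 2.12 rad/s

No external torque acts about the axle; L_before = L_after.
I_p = ½(115)(1.04)² = 62.19 kg·m².
Added inertia Σmr² = (16.3)(0.711)² + (9.36)(0.627)² = 11.92 kg·m²; I_f = 62.19 + 11.92 = 74.11 kg·m².
ω_f = I_p ω_i / I_f = (62.19)(2.53) / 74.11 = 2.123 rad/s.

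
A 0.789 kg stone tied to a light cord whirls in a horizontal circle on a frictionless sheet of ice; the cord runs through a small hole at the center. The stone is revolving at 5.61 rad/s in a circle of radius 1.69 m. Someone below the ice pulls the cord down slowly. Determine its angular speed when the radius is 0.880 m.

No torque about the axis ⇒ m r₁² ω₁ = m r₂² ω₂.
ω₂ = ω₁ (r₁/r₂)² = (5.61)(1.69/0.880)² = 20.69 rad/s.

ω₂ ≈ 20.7 rad/s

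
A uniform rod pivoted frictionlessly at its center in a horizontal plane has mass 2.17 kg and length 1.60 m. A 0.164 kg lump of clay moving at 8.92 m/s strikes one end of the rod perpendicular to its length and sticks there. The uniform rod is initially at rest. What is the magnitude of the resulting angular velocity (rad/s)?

|ω_f| ≈ 2.06 rad/s

About the pivot the impulsive forces during the collision are internal, so angular momentum about that axis is conserved.
I_p = (1/12)(2.17)(1.60)² = 0.4629 kg·m². Taking the sense of the lump of clay's angular momentum as positive, L_{lump} = m v R = (0.164)(8.92)(1.60/2) = 1.170 kg·m²/s.
L_i = 0 + 1.170 = 1.170 kg·m²/s.
After sticking, I_f = I_p + m R² = 0.4629 + (0.164)(1.60/2)² = 0.5679 kg·m².
ω_f = L_i / I_f = 1.170 / 0.5679 = 2.061 rad/s.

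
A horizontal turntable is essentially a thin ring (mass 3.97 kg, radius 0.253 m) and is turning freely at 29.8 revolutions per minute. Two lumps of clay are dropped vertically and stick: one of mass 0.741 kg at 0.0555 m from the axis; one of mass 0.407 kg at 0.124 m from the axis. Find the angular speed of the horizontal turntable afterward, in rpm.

ω_f ≈ 28.8 rpm

The added mass arrives with no angular momentum about the axis, and any external torque about the axis is negligible, so the system's angular momentum is conserved.
I_p = (3.97)(0.253)² = 0.2541 kg·m².
Added inertia Σmr² = (0.741)(0.0555)² + (0.407)(0.124)² = 0.008540 kg·m²; I_f = 0.2541 + 0.008540 = 0.2627 kg·m².
ω_f = I_p ω_i / I_f = (0.2541)(29.8) / 0.2627 = 28.83 rpm.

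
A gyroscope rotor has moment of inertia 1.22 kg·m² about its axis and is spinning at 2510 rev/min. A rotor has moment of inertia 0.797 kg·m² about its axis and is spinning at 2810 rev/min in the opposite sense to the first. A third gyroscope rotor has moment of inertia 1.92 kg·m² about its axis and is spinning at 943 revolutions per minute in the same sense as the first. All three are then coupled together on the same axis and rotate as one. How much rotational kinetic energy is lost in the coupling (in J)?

ΔKE lost ≈ 76400 J

The coupling torques are internal; angular momentum about the shared axis is conserved.
Taking A's sense as positive: L = (1.220)(2510) − (0.7970)(2810) + (1.920)(943) = 2633 kg·m²·rpm.
Combined I = 1.220 + 0.7970 + 1.920 = 3.937 kg·m².
ω_f = L / I = 2633 / 3.937 = 668.8 rpm.
KE_i = ½ΣIω² = 86010 J; KE_f = ½(3.937)(70.04)² = 9657 J.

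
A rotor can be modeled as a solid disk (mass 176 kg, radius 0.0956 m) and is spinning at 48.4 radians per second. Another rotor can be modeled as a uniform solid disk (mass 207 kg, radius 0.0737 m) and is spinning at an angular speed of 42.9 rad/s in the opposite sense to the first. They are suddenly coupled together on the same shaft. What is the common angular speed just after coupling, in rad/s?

|ω_f| ≈ 10.8 rad/s

No external torque acts about the common axis, so total angular momentum is conserved.
Moments of inertia: I_A = ½(176)(0.0956)² = 0.8043 kg·m²; I_B = ½(207)(0.0737)² = 0.5622 kg·m².
Taking A's sense as positive: L = (0.8043)(48.4) − (0.5622)(42.9) = 14.81 kg·m²·rad/s.
Combined I = 0.8043 + 0.5622 = 1.366 kg·m².
ω_f = L / I = 14.81 / 1.366 = 10.84 rad/s.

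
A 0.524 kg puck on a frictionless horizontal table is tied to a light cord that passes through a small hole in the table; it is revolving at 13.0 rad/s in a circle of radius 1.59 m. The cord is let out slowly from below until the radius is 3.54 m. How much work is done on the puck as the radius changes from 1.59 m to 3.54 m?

W ≈ -89.4 J

The constraining force is radial, so m r² ω about the center is conserved.
ω₂ = ω₁ (r₁/r₂)² = (13.0)(1.59/3.54)² = 2.623 rad/s.
W = ΔKE = ½m(v₂² − v₁²) = -89.36 J.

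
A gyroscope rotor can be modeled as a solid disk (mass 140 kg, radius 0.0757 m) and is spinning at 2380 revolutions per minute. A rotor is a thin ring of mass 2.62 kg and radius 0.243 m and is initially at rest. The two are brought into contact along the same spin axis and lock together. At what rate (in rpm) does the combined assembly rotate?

No external torque acts about the common axis, so total angular momentum is conserved.
Moments of inertia: I_A = ½(140)(0.0757)² = 0.4011 kg·m²; I_B = (2.62)(0.243)² = 0.1547 kg·m².
Taking A's sense as positive: L = (0.4011)(2380) = 954.7 kg·m²·rpm.
Combined I = 0.4011 + 0.1547 = 0.5558 kg·m².
ω_f = L / I = 954.7 / 0.5558 = 1718 rpm.

|ω_f| ≈ 1720 rpm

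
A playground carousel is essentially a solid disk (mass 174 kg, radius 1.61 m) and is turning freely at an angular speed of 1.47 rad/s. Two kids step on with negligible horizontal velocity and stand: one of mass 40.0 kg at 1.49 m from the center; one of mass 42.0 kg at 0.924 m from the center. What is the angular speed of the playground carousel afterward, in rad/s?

ω_f ≈ 0.947 rad/s

The added mass arrives with no angular momentum about the center, and any external torque about the center is negligible, so the system's angular momentum is conserved.
I_p = ½(174)(1.61)² = 225.5 kg·m².
Added inertia Σmr² = (40.0)(1.49)² + (42.0)(0.924)² = 124.7 kg·m²; I_f = 225.5 + 124.7 = 350.2 kg·m².
ω_f = I_p ω_i / I_f = (225.5)(1.47) / 350.2 = 0.9467 rad/s.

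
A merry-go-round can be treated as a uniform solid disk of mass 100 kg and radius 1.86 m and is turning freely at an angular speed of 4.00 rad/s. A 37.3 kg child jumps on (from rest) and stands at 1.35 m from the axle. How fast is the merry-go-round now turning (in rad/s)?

No external torque acts about the axle; L_before = L_after.
I_p = ½(100)(1.86)² = 173.0 kg·m².
Added inertia Σmr² = (37.3)(1.35)² = 67.98 kg·m²; I_f = 173.0 + 67.98 = 241.0 kg·m².
ω_f = I_p ω_i / I_f = (173.0)(4.00) / 241.0 = 2.872 rad/s.

ω_f ≈ 2.87 rad/s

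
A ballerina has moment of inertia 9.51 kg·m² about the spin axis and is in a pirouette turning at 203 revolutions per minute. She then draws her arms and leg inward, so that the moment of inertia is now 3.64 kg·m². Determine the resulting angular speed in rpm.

ω₂ ≈ 530 rpm

With no external torque about the axis, L is conserved: I₁ω₁ = I₂ω₂.
ω₂ = I₁ω₁ / I₂ = (9.510)(203 rpm) / (3.640) = 530.4 rpm.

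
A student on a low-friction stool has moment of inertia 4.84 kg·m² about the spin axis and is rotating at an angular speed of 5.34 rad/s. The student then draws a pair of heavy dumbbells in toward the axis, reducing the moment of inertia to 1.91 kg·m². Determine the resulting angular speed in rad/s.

No external torque acts about the spin axis, so angular momentum is conserved.
ω₂ = I₁ω₁ / I₂ = (4.840)(5.34 rad/s) / (1.910) = 13.53 rad/s.

ω₂ ≈ 13.5 rad/s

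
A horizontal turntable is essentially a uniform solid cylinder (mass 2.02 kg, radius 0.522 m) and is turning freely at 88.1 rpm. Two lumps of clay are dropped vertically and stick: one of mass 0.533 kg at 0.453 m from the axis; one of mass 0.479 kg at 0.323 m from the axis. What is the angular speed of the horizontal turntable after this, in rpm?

ω_f ≈ 55.8 rpm

The added mass arrives with no angular momentum about the axis, and any external torque about the axis is negligible, so the system's angular momentum is conserved.
I_p = ½(2.02)(0.522)² = 0.2752 kg·m².
Added inertia Σmr² = (0.533)(0.453)² + (0.479)(0.323)² = 0.1593 kg·m²; I_f = 0.2752 + 0.1593 = 0.4346 kg·m².
ω_f = I_p ω_i / I_f = (0.2752)(88.1) / 0.4346 = 55.79 rpm.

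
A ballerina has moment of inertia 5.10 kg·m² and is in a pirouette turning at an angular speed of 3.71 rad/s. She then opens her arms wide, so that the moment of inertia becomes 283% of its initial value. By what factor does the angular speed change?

ω₂/ω₁ ≈ 0.353

No external torque acts about the spin axis, so angular momentum is conserved.
I₂ = 2.83 × 5.10 = 14.43 kg·m².
ω₂/ω₁ = I₁/I₂ = 5.100 / 14.43 = 0.3534.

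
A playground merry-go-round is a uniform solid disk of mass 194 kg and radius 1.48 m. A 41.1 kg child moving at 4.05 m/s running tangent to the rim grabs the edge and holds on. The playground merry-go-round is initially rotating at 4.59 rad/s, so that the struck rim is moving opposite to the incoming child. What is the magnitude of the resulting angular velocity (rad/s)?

|ω_f| ≈ 2.41 rad/s

About the axle the impulsive forces during the collision are internal, so angular momentum about that axis is conserved.
I_p = ½(194)(1.48)² = 212.5 kg·m². Taking the sense of the child's angular momentum as positive, L_{child} = m v R = (41.1)(4.05)(1.48) = 246.4 kg·m²/s.
L_i = −I_p ω_p + m v R = −(212.5)(4.59) + 246.4 = -728.9 kg·m²/s.
After sticking, I_f = I_p + m R² = 212.5 + (41.1)(1.48)² = 302.5 kg·m².
ω_f = L_i / I_f = -728.9 / 302.5 = -2.410 rad/s.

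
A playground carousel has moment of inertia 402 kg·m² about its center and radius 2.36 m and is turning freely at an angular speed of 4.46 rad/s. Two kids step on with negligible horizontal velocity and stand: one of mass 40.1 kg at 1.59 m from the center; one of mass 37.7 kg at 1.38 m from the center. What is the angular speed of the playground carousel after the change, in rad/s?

ω_f ≈ 3.12 rad/s

The added mass arrives with no angular momentum about the center, and any external torque about the center is negligible, so the system's angular momentum is conserved.
Added inertia Σmr² = (40.1)(1.59)² + (37.7)(1.38)² = 173.2 kg·m²; I_f = 402.0 + 173.2 = 575.2 kg·m².
ω_f = I_p ω_i / I_f = (402.0)(4.46) / 575.2 = 3.117 rad/s.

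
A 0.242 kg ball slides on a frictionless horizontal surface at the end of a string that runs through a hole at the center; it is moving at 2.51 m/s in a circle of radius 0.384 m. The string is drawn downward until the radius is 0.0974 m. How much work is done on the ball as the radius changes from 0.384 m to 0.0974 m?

Central (radial) force ⇒ zero torque about the center ⇒ m v r is constant.
v₂ = v₁ r₁ / r₂ = (2.51)(0.384) / (0.0974) = 9.896 m/s.
W = ΔKE = ½m(v₂² − v₁²) = 11.09 J.

W ≈ 11.1 J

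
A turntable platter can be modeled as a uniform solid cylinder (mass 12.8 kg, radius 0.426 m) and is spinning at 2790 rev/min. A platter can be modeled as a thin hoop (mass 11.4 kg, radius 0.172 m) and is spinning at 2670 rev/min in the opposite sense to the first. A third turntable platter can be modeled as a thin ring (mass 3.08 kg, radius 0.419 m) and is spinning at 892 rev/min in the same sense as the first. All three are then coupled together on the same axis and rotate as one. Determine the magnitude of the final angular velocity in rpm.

The coupling torques are internal; angular momentum about the shared axis is conserved.
Moments of inertia: I_A = ½(12.8)(0.426)² = 1.161 kg·m²; I_B = (11.4)(0.172)² = 0.3373 kg·m²; I_C = (3.08)(0.419)² = 0.5407 kg·m².
Taking A's sense as positive: L = (1.161)(2790) − (0.3373)(2670) + (0.5407)(892) = 2822 kg·m²·rpm.
Combined I = 1.161 + 0.3373 + 0.5407 = 2.039 kg·m².
ω_f = L / I = 2822 / 2.039 = 1384 rpm.

|ω_f| ≈ 1380 rpm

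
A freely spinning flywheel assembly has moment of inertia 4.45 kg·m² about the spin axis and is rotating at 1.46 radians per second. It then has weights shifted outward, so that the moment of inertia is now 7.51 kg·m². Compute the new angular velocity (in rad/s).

No external torque acts about the spin axis, so angular momentum is conserved.
ω₂ = I₁ω₁ / I₂ = (4.450)(1.46 rad/s) / (7.510) = 0.8651 rad/s.

ω₂ ≈ 0.865 rad/s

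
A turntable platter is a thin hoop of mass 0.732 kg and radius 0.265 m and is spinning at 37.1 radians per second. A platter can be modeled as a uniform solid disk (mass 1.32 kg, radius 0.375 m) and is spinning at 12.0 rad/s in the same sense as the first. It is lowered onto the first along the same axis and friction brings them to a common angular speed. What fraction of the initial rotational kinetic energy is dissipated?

The coupling torques are internal; angular momentum about the shared axis is conserved.
Moments of inertia: I_A = (0.732)(0.265)² = 0.05140 kg·m²; I_B = ½(1.32)(0.375)² = 0.09281 kg·m².
Taking A's sense as positive: L = (0.05140)(37.1) + (0.09281)(12.0) = 3.021 kg·m²·rad/s.
Combined I = 0.05140 + 0.09281 = 0.1442 kg·m².
ω_f = L / I = 3.021 / 0.1442 = 20.95 rad/s.
KE_i = ½ΣIω² = 42.06 J; KE_f = ½(0.1442)(20.95)² = 31.64 J.
Fraction dissipated = (KE_i − KE_f)/KE_i = 0.2478.

fraction ≈ 0.248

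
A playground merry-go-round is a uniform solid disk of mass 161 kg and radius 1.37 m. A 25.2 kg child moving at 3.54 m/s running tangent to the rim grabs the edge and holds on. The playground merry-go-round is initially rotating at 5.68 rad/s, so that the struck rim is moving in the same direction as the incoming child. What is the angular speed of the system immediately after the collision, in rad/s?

The axle reaction passes through the axle and exerts no torque about it; angular momentum about the axle is conserved through the impact.
I_p = ½(161)(1.37)² = 151.1 kg·m². Taking the sense of the child's angular momentum as positive, L_{child} = m v R = (25.2)(3.54)(1.37) = 122.2 kg·m²/s.
L_i = +I_p ω_p + m v R = +(151.1)(5.68) + 122.2 = 980.4 kg·m²/s.
After sticking, I_f = I_p + m R² = 151.1 + (25.2)(1.37)² = 198.4 kg·m².
ω_f = L_i / I_f = 980.4 / 198.4 = 4.942 rad/s.

|ω_f| ≈ 4.94 rad/s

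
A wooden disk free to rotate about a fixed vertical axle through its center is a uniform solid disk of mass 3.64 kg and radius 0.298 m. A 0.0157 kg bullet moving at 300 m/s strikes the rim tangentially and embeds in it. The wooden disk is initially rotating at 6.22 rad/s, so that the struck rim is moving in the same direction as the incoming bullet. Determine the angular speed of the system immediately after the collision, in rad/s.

About the axle the impulsive forces during the collision are internal, so angular momentum about that axis is conserved.
I_p = ½(3.64)(0.298)² = 0.1616 kg·m². Taking the sense of the bullet's angular momentum as positive, L_{bullet} = m v R = (0.0157)(300)(0.298) = 1.404 kg·m²/s.
L_i = +I_p ω_p + m v R = +(0.1616)(6.22) + 1.404 = 2.409 kg·m²/s.
After sticking, I_f = I_p + m R² = 0.1616 + (0.0157)(0.298)² = 0.1630 kg·m².
ω_f = L_i / I_f = 2.409 / 0.1630 = 14.78 rad/s.

|ω_f| ≈ 14.8 rad/s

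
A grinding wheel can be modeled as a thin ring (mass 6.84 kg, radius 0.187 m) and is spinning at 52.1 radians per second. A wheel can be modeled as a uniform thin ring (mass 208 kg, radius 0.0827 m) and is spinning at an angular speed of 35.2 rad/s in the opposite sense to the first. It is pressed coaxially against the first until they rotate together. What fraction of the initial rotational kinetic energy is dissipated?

The coupling torques are internal; angular momentum about the shared axis is conserved.
Moments of inertia: I_A = (6.84)(0.187)² = 0.2392 kg·m²; I_B = (208)(0.0827)² = 1.423 kg·m².
Taking A's sense as positive: L = (0.2392)(52.1) − (1.423)(35.2) = -37.61 kg·m²·rad/s.
Combined I = 0.2392 + 1.423 = 1.662 kg·m².
ω_f = L / I = -37.61 / 1.662 = -22.63 rad/s.
KE_i = ½ΣIω² = 1206 J; KE_f = ½(1.662)(22.63)² = 425.7 J.
Fraction dissipated = (KE_i − KE_f)/KE_i = 0.6470.

fraction ≈ 0.647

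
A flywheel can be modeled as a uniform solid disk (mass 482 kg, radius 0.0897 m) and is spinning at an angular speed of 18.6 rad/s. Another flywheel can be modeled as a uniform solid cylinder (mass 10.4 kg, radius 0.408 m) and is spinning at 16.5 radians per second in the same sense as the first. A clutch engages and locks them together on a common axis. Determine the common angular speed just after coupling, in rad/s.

No external torque acts about the common axis, so total angular momentum is conserved.
Moments of inertia: I_A = ½(482)(0.0897)² = 1.939 kg·m²; I_B = ½(10.4)(0.408)² = 0.8656 kg·m².
Taking A's sense as positive: L = (1.939)(18.6) + (0.8656)(16.5) = 50.35 kg·m²·rad/s.
Combined I = 1.939 + 0.8656 = 2.805 kg·m².
ω_f = L / I = 50.35 / 2.805 = 17.95 rad/s.

|ω_f| ≈ 18.0 rad/s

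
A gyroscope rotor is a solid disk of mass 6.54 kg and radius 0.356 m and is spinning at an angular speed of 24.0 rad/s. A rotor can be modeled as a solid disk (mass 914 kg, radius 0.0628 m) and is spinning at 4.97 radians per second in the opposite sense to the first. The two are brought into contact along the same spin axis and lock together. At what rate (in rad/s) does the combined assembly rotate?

|ω_f| ≈ 0.446 rad/s

No external torque acts about the common axis, so total angular momentum is conserved.
Moments of inertia: I_A = ½(6.54)(0.356)² = 0.4144 kg·m²; I_B = ½(914)(0.0628)² = 1.802 kg·m².
Taking A's sense as positive: L = (0.4144)(24.0) − (1.802)(4.97) = 0.9886 kg·m²·rad/s.
Combined I = 0.4144 + 1.802 = 2.217 kg·m².
ω_f = L / I = 0.9886 / 2.217 = 0.4460 rad/s.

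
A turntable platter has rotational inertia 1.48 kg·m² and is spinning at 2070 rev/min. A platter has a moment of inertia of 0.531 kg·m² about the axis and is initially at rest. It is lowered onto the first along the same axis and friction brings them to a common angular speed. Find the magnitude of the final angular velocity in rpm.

|ω_f| ≈ 1520 rpm

No external torque acts about the common axis, so total angular momentum is conserved.
Taking A's sense as positive: L = (1.480)(2070) = 3064 kg·m²·rpm.
Combined I = 1.480 + 0.5310 = 2.011 kg·m².
ω_f = L / I = 3064 / 2.011 = 1523 rpm.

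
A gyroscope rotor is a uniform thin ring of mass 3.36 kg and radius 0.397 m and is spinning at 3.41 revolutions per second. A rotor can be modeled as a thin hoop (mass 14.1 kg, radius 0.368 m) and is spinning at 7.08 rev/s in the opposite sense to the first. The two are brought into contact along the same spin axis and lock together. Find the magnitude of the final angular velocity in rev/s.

No external torque acts about the common axis, so total angular momentum is conserved.
Moments of inertia: I_A = (3.36)(0.397)² = 0.5296 kg·m²; I_B = (14.1)(0.368)² = 1.909 kg·m².
Taking A's sense as positive: L = (0.5296)(3.41) − (1.909)(7.08) = -11.71 kg·m²·rev/s.
Combined I = 0.5296 + 1.909 = 2.439 kg·m².
ω_f = L / I = -11.71 / 2.439 = -4.802 rev/s.

|ω_f| ≈ 4.80 rev/s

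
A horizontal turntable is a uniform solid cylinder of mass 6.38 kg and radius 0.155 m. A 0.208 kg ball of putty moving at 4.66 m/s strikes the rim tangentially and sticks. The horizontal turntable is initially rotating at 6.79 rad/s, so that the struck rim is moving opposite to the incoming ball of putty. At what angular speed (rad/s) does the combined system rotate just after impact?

The axle reaction passes through the axle and exerts no torque about it; angular momentum about the axle is conserved through the impact.
I_p = ½(6.38)(0.155)² = 0.07664 kg·m². Taking the sense of the ball of putty's angular momentum as positive, L_{ball} = m v R = (0.208)(4.66)(0.155) = 0.1502 kg·m²/s.
L_i = −I_p ω_p + m v R = −(0.07664)(6.79) + 0.1502 = -0.3701 kg·m²/s.
After sticking, I_f = I_p + m R² = 0.07664 + (0.208)(0.155)² = 0.08164 kg·m².
ω_f = L_i / I_f = -0.3701 / 0.08164 = -4.534 rad/s.

|ω_f| ≈ 4.53 rad/s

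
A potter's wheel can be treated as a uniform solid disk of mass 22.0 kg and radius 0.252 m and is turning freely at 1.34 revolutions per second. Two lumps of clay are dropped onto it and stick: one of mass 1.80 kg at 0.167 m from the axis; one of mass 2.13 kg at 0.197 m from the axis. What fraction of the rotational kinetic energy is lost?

fraction ≈ 0.160

The added mass arrives with no angular momentum about the axis, and any external torque about the axis is negligible, so the system's angular momentum is conserved.
I_p = ½(22.0)(0.252)² = 0.6985 kg·m².
Added inertia Σmr² = (1.80)(0.167)² + (2.13)(0.197)² = 0.1329 kg·m²; I_f = 0.6985 + 0.1329 = 0.8314 kg·m².
ω_f = I_p ω_i / I_f = (0.6985)(1.34) / 0.8314 = 1.126 rev/s.
KE_i = ½(0.6985)(8.419 rad/s)² = 24.76 J; KE_f = ½(0.8314)(7.074)² = 20.80 J.
Fraction lost = 0.1598.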